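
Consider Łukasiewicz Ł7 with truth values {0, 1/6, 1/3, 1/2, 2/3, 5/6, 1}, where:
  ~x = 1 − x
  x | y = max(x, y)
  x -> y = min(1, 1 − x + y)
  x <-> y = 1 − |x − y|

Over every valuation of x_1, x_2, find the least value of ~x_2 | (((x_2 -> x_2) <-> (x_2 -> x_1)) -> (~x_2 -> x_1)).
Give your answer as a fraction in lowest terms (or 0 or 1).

Take x_1 = 0, x_2 = 1/3:
~x_2 = ~1/3 = 2/3
x_2 -> x_2 = 1/3 -> 1/3 = 1
x_2 -> x_1 = 1/3 -> 0 = 2/3
(x_2 -> x_2) <-> (x_2 -> x_1) = 1 <-> 2/3 = 2/3
~x_2 = ~1/3 = 2/3
~x_2 -> x_1 = 2/3 -> 0 = 1/3
((x_2 -> x_2) <-> (x_2 -> x_1)) -> (~x_2 -> x_1) = 2/3 -> 1/3 = 2/3
~x_2 | (((x_2 -> x_2) <-> (x_2 -> x_1)) -> (~x_2 -> x_1)) = 2/3 | 2/3 = 2/3
No assignment yields a value below 2/3, so this is the minimum.

2/3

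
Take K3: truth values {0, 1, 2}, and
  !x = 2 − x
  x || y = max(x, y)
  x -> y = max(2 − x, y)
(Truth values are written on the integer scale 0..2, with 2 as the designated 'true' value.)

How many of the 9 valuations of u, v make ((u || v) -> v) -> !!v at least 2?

4

u = 0, v = 0 ↦ 0  <
u = 0, v = 1 ↦ 1  <
u = 0, v = 2 ↦ 2  ≥
u = 1, v = 0 ↦ 1  <
u = 1, v = 1 ↦ 1  <
u = 1, v = 2 ↦ 2  ≥
u = 2, v = 0 ↦ 2  ≥
u = 2, v = 1 ↦ 1  <
u = 2, v = 2 ↦ 2  ≥
So 4 of the 9 assignments meet the threshold.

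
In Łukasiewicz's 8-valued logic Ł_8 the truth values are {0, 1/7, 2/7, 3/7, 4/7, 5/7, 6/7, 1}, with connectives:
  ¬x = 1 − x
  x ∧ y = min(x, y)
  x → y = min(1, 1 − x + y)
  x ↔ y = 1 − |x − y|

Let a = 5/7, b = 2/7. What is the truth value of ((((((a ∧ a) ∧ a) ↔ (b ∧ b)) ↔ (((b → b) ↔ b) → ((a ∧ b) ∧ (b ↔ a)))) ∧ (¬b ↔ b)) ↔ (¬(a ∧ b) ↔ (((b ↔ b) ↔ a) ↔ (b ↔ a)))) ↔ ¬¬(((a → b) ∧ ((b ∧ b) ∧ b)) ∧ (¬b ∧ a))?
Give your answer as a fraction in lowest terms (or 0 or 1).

a ∧ a = 5/7 ∧ 5/7 = 5/7
(a ∧ a) ∧ a = 5/7 ∧ 5/7 = 5/7
b ∧ b = 2/7 ∧ 2/7 = 2/7
((a ∧ a) ∧ a) ↔ (b ∧ b) = 5/7 ↔ 2/7 = 4/7
b → b = 2/7 → 2/7 = 1
(b → b) ↔ b = 1 ↔ 2/7 = 2/7
a ∧ b = 5/7 ∧ 2/7 = 2/7
b ↔ a = 2/7 ↔ 5/7 = 4/7
(a ∧ b) ∧ (b ↔ a) = 2/7 ∧ 4/7 = 2/7
((b → b) ↔ b) → ((a ∧ b) ∧ (b ↔ a)) = 2/7 → 2/7 = 1
(((a ∧ a) ∧ a) ↔ (b ∧ b)) ↔ (((b → b) ↔ b) → ((a ∧ b) ∧ (b ↔ a))) = 4/7 ↔ 1 = 4/7
¬b = ¬2/7 = 5/7
¬b ↔ b = 5/7 ↔ 2/7 = 4/7
((((a ∧ a) ∧ a) ↔ (b ∧ b)) ↔ (((b → b) ↔ b) → ((a ∧ b) ∧ (b ↔ a)))) ∧ (¬b ↔ b) = 4/7 ∧ 4/7 = 4/7
a ∧ b = 5/7 ∧ 2/7 = 2/7
¬(a ∧ b) = ¬2/7 = 5/7
b ↔ b = 2/7 ↔ 2/7 = 1
(b ↔ b) ↔ a = 1 ↔ 5/7 = 5/7
b ↔ a = 2/7 ↔ 5/7 = 4/7
((b ↔ b) ↔ a) ↔ (b ↔ a) = 5/7 ↔ 4/7 = 6/7
¬(a ∧ b) ↔ (((b ↔ b) ↔ a) ↔ (b ↔ a)) = 5/7 ↔ 6/7 = 6/7
(((((a ∧ a) ∧ a) ↔ (b ∧ b)) ↔ (((b → b) ↔ b) → ((a ∧ b) ∧ (b ↔ a)))) ∧ (¬b ↔ b)) ↔ (¬(a ∧ b) ↔ (((b ↔ b) ↔ a) ↔ (b ↔ a))) = 4/7 ↔ 6/7 = 5/7
a → b = 5/7 → 2/7 = 4/7
b ∧ b = 2/7 ∧ 2/7 = 2/7
(b ∧ b) ∧ b = 2/7 ∧ 2/7 = 2/7
(a → b) ∧ ((b ∧ b) ∧ b) = 4/7 ∧ 2/7 = 2/7
¬b = ¬2/7 = 5/7
¬b ∧ a = 5/7 ∧ 5/7 = 5/7
((a → b) ∧ ((b ∧ b) ∧ b)) ∧ (¬b ∧ a) = 2/7 ∧ 5/7 = 2/7
¬(((a → b) ∧ ((b ∧ b) ∧ b)) ∧ (¬b ∧ a)) = ¬2/7 = 5/7
¬¬(((a → b) ∧ ((b ∧ b) ∧ b)) ∧ (¬b ∧ a)) = ¬5/7 = 2/7
((((((a ∧ a) ∧ a) ↔ (b ∧ b)) ↔ (((b → b) ↔ b) → ((a ∧ b) ∧ (b ↔ a)))) ∧ (¬b ↔ b)) ↔ (¬(a ∧ b) ↔ (((b ↔ b) ↔ a) ↔ (b ↔ a)))) ↔ ¬¬(((a → b) ∧ ((b ∧ b) ∧ b)) ∧ (¬b ∧ a)) = 5/7 ↔ 2/7 = 4/7

4/7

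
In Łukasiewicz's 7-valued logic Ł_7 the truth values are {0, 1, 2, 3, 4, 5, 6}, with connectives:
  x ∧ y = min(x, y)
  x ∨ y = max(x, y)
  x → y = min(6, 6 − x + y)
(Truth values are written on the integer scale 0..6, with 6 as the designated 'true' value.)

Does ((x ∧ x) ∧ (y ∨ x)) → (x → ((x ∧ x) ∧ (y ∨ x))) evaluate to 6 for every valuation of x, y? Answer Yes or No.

Yes

At x = 4, y = 6, for instance:
x ∧ x = 4 ∧ 4 = 4
y ∨ x = 6 ∨ 4 = 6
(x ∧ x) ∧ (y ∨ x) = 4 ∧ 6 = 4
x → ((x ∧ x) ∧ (y ∨ x)) = 4 → 4 = 6
((x ∧ x) ∧ (y ∨ x)) → (x → ((x ∧ x) ∧ (y ∨ x))) = 4 → 6 = 6
and checking the remaining 48 assignments likewise gives ≥ 6 in every case.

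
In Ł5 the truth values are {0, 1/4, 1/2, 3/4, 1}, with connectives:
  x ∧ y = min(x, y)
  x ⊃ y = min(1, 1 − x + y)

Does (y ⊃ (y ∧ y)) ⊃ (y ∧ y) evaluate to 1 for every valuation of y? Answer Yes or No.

No

Counterexample: take y = 0.
y ∧ y = 0 ∧ 0 = 0
y ⊃ (y ∧ y) = 0 ⊃ 0 = 1
(y ⊃ (y ∧ y)) ⊃ (y ∧ y) = 1 ⊃ 0 = 0
This gives 0 ≠ 1.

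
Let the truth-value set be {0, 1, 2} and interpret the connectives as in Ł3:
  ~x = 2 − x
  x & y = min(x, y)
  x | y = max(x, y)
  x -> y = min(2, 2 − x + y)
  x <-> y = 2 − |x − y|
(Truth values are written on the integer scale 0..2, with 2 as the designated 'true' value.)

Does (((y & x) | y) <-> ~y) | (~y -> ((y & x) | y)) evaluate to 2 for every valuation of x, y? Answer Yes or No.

No

Counterexample: take x = 0, y = 0.
y & x = 0 & 0 = 0
(y & x) | y = 0 | 0 = 0
~y = ~0 = 2
((y & x) | y) <-> ~y = 0 <-> 2 = 0
~y = ~0 = 2
y & x = 0 & 0 = 0
(y & x) | y = 0 | 0 = 0
~y -> ((y & x) | y) = 2 -> 0 = 0
(((y & x) | y) <-> ~y) | (~y -> ((y & x) | y)) = 0 | 0 = 0
This gives 0 ≠ 2.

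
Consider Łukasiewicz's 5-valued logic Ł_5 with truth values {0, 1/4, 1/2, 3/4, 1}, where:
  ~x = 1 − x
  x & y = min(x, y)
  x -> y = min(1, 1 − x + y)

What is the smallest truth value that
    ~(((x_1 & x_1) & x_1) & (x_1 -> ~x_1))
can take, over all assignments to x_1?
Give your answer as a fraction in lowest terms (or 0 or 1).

Take x_1 = 1/2:
x_1 & x_1 = 1/2 & 1/2 = 1/2
(x_1 & x_1) & x_1 = 1/2 & 1/2 = 1/2
~x_1 = ~1/2 = 1/2
x_1 -> ~x_1 = 1/2 -> 1/2 = 1
((x_1 & x_1) & x_1) & (x_1 -> ~x_1) = 1/2 & 1 = 1/2
~(((x_1 & x_1) & x_1) & (x_1 -> ~x_1)) = ~1/2 = 1/2
No assignment yields a value below 1/2, so this is the minimum.

1/2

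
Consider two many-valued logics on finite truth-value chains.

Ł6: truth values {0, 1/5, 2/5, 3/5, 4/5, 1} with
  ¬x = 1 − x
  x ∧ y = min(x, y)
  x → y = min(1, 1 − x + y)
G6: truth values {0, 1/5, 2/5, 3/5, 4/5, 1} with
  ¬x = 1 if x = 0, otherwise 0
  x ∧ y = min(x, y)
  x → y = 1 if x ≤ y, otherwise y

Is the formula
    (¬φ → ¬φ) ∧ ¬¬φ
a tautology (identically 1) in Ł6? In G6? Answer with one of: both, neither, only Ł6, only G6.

In Ł6: at φ = 0 the value is 0 — not a tautology.
In G6: at φ = 0 the value is 0 — not a tautology.

neither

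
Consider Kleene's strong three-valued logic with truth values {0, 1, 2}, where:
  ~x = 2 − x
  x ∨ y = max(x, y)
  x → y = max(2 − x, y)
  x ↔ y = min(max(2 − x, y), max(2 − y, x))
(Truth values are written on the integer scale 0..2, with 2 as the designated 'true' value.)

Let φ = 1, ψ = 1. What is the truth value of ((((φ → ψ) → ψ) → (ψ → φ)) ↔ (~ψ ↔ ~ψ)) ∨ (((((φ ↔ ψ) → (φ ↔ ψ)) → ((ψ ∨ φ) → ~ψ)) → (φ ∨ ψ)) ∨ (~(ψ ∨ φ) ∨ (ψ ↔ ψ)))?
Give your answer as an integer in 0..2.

1

φ → ψ = 1 → 1 = 1
(φ → ψ) → ψ = 1 → 1 = 1
ψ → φ = 1 → 1 = 1
((φ → ψ) → ψ) → (ψ → φ) = 1 → 1 = 1
~ψ = ~1 = 1
~ψ = ~1 = 1
~ψ ↔ ~ψ = 1 ↔ 1 = 1
(((φ → ψ) → ψ) → (ψ → φ)) ↔ (~ψ ↔ ~ψ) = 1 ↔ 1 = 1
φ ↔ ψ = 1 ↔ 1 = 1
φ ↔ ψ = 1 ↔ 1 = 1
(φ ↔ ψ) → (φ ↔ ψ) = 1 → 1 = 1
ψ ∨ φ = 1 ∨ 1 = 1
~ψ = ~1 = 1
(ψ ∨ φ) → ~ψ = 1 → 1 = 1
((φ ↔ ψ) → (φ ↔ ψ)) → ((ψ ∨ φ) → ~ψ) = 1 → 1 = 1
φ ∨ ψ = 1 ∨ 1 = 1
(((φ ↔ ψ) → (φ ↔ ψ)) → ((ψ ∨ φ) → ~ψ)) → (φ ∨ ψ) = 1 → 1 = 1
ψ ∨ φ = 1 ∨ 1 = 1
~(ψ ∨ φ) = ~1 = 1
ψ ↔ ψ = 1 ↔ 1 = 1
~(ψ ∨ φ) ∨ (ψ ↔ ψ) = 1 ∨ 1 = 1
((((φ ↔ ψ) → (φ ↔ ψ)) → ((ψ ∨ φ) → ~ψ)) → (φ ∨ ψ)) ∨ (~(ψ ∨ φ) ∨ (ψ ↔ ψ)) = 1 ∨ 1 = 1
((((φ → ψ) → ψ) → (ψ → φ)) ↔ (~ψ ↔ ~ψ)) ∨ (((((φ ↔ ψ) → (φ ↔ ψ)) → ((ψ ∨ φ) → ~ψ)) → (φ ∨ ψ)) ∨ (~(ψ ∨ φ) ∨ (ψ ↔ ψ))) = 1 ∨ 1 = 1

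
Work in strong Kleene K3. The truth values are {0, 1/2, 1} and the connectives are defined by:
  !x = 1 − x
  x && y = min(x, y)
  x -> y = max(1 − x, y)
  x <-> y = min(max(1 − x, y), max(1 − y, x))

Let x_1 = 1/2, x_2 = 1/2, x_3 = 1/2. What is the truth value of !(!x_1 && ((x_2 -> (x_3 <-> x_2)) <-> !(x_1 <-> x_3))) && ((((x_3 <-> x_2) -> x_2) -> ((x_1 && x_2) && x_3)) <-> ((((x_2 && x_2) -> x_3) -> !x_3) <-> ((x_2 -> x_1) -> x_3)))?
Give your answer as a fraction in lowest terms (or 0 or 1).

!x_1 = !1/2 = 1/2
x_3 <-> x_2 = 1/2 <-> 1/2 = 1/2
x_2 -> (x_3 <-> x_2) = 1/2 -> 1/2 = 1/2
x_1 <-> x_3 = 1/2 <-> 1/2 = 1/2
!(x_1 <-> x_3) = !1/2 = 1/2
(x_2 -> (x_3 <-> x_2)) <-> !(x_1 <-> x_3) = 1/2 <-> 1/2 = 1/2
!x_1 && ((x_2 -> (x_3 <-> x_2)) <-> !(x_1 <-> x_3)) = 1/2 && 1/2 = 1/2
!(!x_1 && ((x_2 -> (x_3 <-> x_2)) <-> !(x_1 <-> x_3))) = !1/2 = 1/2
x_3 <-> x_2 = 1/2 <-> 1/2 = 1/2
(x_3 <-> x_2) -> x_2 = 1/2 -> 1/2 = 1/2
x_1 && x_2 = 1/2 && 1/2 = 1/2
(x_1 && x_2) && x_3 = 1/2 && 1/2 = 1/2
((x_3 <-> x_2) -> x_2) -> ((x_1 && x_2) && x_3) = 1/2 -> 1/2 = 1/2
x_2 && x_2 = 1/2 && 1/2 = 1/2
(x_2 && x_2) -> x_3 = 1/2 -> 1/2 = 1/2
!x_3 = !1/2 = 1/2
((x_2 && x_2) -> x_3) -> !x_3 = 1/2 -> 1/2 = 1/2
x_2 -> x_1 = 1/2 -> 1/2 = 1/2
(x_2 -> x_1) -> x_3 = 1/2 -> 1/2 = 1/2
(((x_2 && x_2) -> x_3) -> !x_3) <-> ((x_2 -> x_1) -> x_3) = 1/2 <-> 1/2 = 1/2
(((x_3 <-> x_2) -> x_2) -> ((x_1 && x_2) && x_3)) <-> ((((x_2 && x_2) -> x_3) -> !x_3) <-> ((x_2 -> x_1) -> x_3)) = 1/2 <-> 1/2 = 1/2
!(!x_1 && ((x_2 -> (x_3 <-> x_2)) <-> !(x_1 <-> x_3))) && ((((x_3 <-> x_2) -> x_2) -> ((x_1 && x_2) && x_3)) <-> ((((x_2 && x_2) -> x_3) -> !x_3) <-> ((x_2 -> x_1) -> x_3))) = 1/2 && 1/2 = 1/2

1/2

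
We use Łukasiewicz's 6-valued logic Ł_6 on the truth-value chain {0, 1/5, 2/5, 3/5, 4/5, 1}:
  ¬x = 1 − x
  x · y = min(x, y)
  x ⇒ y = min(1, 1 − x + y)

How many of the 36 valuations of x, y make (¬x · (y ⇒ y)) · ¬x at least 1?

6

value 1: 6 assignments (counts)
value 4/5: 6 assignments
value 3/5: 6 assignments
value 2/5: 6 assignments
value 1/5: 6 assignments
value 0: 6 assignments
So 6 of the 36 assignments meet the threshold.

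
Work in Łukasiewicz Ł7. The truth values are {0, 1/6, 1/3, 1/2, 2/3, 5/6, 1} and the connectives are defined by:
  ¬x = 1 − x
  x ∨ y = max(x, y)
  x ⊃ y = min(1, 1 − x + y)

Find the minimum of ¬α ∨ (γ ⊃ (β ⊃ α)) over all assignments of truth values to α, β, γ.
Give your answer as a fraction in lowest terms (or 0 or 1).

Take α = 1/2, β = 1, γ = 1:
¬α = ¬1/2 = 1/2
β ⊃ α = 1 ⊃ 1/2 = 1/2
γ ⊃ (β ⊃ α) = 1 ⊃ 1/2 = 1/2
¬α ∨ (γ ⊃ (β ⊃ α)) = 1/2 ∨ 1/2 = 1/2
No assignment yields a value below 1/2, so this is the minimum.

1/2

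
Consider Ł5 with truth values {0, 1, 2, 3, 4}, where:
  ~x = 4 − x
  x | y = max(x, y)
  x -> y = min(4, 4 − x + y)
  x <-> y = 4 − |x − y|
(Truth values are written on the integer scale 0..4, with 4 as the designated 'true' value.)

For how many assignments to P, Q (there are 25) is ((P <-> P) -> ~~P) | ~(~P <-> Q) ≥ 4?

6

value 4: 6 assignments (counts)
value 3: 7 assignments
value 2: 7 assignments
value 1: 4 assignments
value 0: 1 assignment
So 6 of the 25 assignments meet the threshold.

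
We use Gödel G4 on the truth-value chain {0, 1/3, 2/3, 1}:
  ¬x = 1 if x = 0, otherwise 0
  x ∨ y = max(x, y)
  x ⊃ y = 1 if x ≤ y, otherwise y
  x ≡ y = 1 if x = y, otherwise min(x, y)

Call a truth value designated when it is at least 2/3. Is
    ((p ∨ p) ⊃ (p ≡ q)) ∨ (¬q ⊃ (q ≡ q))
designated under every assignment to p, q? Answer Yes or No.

Yes

p = 0, q = 0 ↦ 1
p = 0, q = 1/3 ↦ 1
p = 0, q = 2/3 ↦ 1
p = 0, q = 1 ↦ 1
p = 1/3, q = 0 ↦ 1
p = 1/3, q = 1/3 ↦ 1
p = 1/3, q = 2/3 ↦ 1
p = 1/3, q = 1 ↦ 1
p = 2/3, q = 0 ↦ 1
p = 2/3, q = 1/3 ↦ 1
p = 2/3, q = 2/3 ↦ 1
p = 2/3, q = 1 ↦ 1
p = 1, q = 0 ↦ 1
p = 1, q = 1/3 ↦ 1
p = 1, q = 2/3 ↦ 1
p = 1, q = 1 ↦ 1
Every assignment gives a value ≥ 2/3.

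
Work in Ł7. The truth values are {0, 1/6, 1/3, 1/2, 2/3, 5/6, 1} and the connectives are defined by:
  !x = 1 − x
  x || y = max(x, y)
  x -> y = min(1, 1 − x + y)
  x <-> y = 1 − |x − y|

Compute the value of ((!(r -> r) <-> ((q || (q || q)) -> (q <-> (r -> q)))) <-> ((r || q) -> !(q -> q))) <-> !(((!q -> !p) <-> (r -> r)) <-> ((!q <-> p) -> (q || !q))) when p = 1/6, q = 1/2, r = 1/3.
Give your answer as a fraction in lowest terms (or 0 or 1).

r -> r = 1/3 -> 1/3 = 1
!(r -> r) = !1 = 0
q || q = 1/2 || 1/2 = 1/2
q || (q || q) = 1/2 || 1/2 = 1/2
r -> q = 1/3 -> 1/2 = 1
q <-> (r -> q) = 1/2 <-> 1 = 1/2
(q || (q || q)) -> (q <-> (r -> q)) = 1/2 -> 1/2 = 1
!(r -> r) <-> ((q || (q || q)) -> (q <-> (r -> q))) = 0 <-> 1 = 0
r || q = 1/3 || 1/2 = 1/2
q -> q = 1/2 -> 1/2 = 1
!(q -> q) = !1 = 0
(r || q) -> !(q -> q) = 1/2 -> 0 = 1/2
(!(r -> r) <-> ((q || (q || q)) -> (q <-> (r -> q)))) <-> ((r || q) -> !(q -> q)) = 0 <-> 1/2 = 1/2
!q = !1/2 = 1/2
!p = !1/6 = 5/6
!q -> !p = 1/2 -> 5/6 = 1
r -> r = 1/3 -> 1/3 = 1
(!q -> !p) <-> (r -> r) = 1 <-> 1 = 1
!q = !1/2 = 1/2
!q <-> p = 1/2 <-> 1/6 = 2/3
!q = !1/2 = 1/2
q || !q = 1/2 || 1/2 = 1/2
(!q <-> p) -> (q || !q) = 2/3 -> 1/2 = 5/6
((!q -> !p) <-> (r -> r)) <-> ((!q <-> p) -> (q || !q)) = 1 <-> 5/6 = 5/6
!(((!q -> !p) <-> (r -> r)) <-> ((!q <-> p) -> (q || !q))) = !5/6 = 1/6
((!(r -> r) <-> ((q || (q || q)) -> (q <-> (r -> q)))) <-> ((r || q) -> !(q -> q))) <-> !(((!q -> !p) <-> (r -> r)) <-> ((!q <-> p) -> (q || !q))) = 1/2 <-> 1/6 = 2/3

2/3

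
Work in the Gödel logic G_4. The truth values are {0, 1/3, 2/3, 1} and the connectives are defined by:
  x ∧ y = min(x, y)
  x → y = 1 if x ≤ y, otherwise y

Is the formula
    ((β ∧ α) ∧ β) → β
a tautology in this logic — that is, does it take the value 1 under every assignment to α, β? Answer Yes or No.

α = 0, β = 0 ↦ 1
α = 0, β = 1/3 ↦ 1
α = 0, β = 2/3 ↦ 1
α = 0, β = 1 ↦ 1
α = 1/3, β = 0 ↦ 1
α = 1/3, β = 1/3 ↦ 1
α = 1/3, β = 2/3 ↦ 1
α = 1/3, β = 1 ↦ 1
α = 2/3, β = 0 ↦ 1
α = 2/3, β = 1/3 ↦ 1
α = 2/3, β = 2/3 ↦ 1
α = 2/3, β = 1 ↦ 1
α = 1, β = 0 ↦ 1
α = 1, β = 1/3 ↦ 1
α = 1, β = 2/3 ↦ 1
α = 1, β = 1 ↦ 1
Every assignment gives a value ≥ 1.

Yes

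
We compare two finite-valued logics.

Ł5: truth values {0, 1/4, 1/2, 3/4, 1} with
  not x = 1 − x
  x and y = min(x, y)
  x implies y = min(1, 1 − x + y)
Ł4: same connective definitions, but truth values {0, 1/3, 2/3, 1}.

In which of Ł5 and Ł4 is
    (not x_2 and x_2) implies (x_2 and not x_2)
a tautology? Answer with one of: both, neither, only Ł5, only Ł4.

both

In Ł5: every assignment gives 1 — tautology.
In Ł4: every assignment gives 1 — tautology.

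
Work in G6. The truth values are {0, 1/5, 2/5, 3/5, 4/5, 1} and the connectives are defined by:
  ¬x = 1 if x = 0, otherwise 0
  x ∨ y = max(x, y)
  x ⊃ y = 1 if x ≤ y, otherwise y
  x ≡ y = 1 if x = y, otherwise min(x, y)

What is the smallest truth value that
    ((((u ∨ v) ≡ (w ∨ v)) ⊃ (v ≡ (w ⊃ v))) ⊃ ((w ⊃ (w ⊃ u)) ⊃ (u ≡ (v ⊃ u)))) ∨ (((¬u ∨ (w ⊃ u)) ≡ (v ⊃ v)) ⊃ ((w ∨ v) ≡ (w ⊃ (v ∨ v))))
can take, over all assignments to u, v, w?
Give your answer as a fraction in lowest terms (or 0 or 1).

1/5

Take u = 1/5, v = 0, w = 0:
u ∨ v = 1/5 ∨ 0 = 1/5
w ∨ v = 0 ∨ 0 = 0
(u ∨ v) ≡ (w ∨ v) = 1/5 ≡ 0 = 0
w ⊃ v = 0 ⊃ 0 = 1
v ≡ (w ⊃ v) = 0 ≡ 1 = 0
((u ∨ v) ≡ (w ∨ v)) ⊃ (v ≡ (w ⊃ v)) = 0 ⊃ 0 = 1
w ⊃ u = 0 ⊃ 1/5 = 1
w ⊃ (w ⊃ u) = 0 ⊃ 1 = 1
v ⊃ u = 0 ⊃ 1/5 = 1
u ≡ (v ⊃ u) = 1/5 ≡ 1 = 1/5
(w ⊃ (w ⊃ u)) ⊃ (u ≡ (v ⊃ u)) = 1 ⊃ 1/5 = 1/5
(((u ∨ v) ≡ (w ∨ v)) ⊃ (v ≡ (w ⊃ v))) ⊃ ((w ⊃ (w ⊃ u)) ⊃ (u ≡ (v ⊃ u))) = 1 ⊃ 1/5 = 1/5
¬u = ¬1/5 = 0
w ⊃ u = 0 ⊃ 1/5 = 1
¬u ∨ (w ⊃ u) = 0 ∨ 1 = 1
v ⊃ v = 0 ⊃ 0 = 1
(¬u ∨ (w ⊃ u)) ≡ (v ⊃ v) = 1 ≡ 1 = 1
w ∨ v = 0 ∨ 0 = 0
v ∨ v = 0 ∨ 0 = 0
w ⊃ (v ∨ v) = 0 ⊃ 0 = 1
(w ∨ v) ≡ (w ⊃ (v ∨ v)) = 0 ≡ 1 = 0
((¬u ∨ (w ⊃ u)) ≡ (v ⊃ v)) ⊃ ((w ∨ v) ≡ (w ⊃ (v ∨ v))) = 1 ⊃ 0 = 0
((((u ∨ v) ≡ (w ∨ v)) ⊃ (v ≡ (w ⊃ v))) ⊃ ((w ⊃ (w ⊃ u)) ⊃ (u ≡ (v ⊃ u)))) ∨ (((¬u ∨ (w ⊃ u)) ≡ (v ⊃ v)) ⊃ ((w ∨ v) ≡ (w ⊃ (v ∨ v)))) = 1/5 ∨ 0 = 1/5
No assignment yields a value below 1/5, so this is the minimum.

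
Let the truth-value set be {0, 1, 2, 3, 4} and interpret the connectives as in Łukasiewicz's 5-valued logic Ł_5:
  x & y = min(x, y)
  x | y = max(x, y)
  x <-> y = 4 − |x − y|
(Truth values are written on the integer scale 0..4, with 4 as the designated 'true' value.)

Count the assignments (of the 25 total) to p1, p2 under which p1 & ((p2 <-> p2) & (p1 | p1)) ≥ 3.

value 4: 5 assignments (counts)
value 3: 5 assignments (counts)
value 2: 5 assignments
value 1: 5 assignments
value 0: 5 assignments
So 10 of the 25 assignments meet the threshold.

10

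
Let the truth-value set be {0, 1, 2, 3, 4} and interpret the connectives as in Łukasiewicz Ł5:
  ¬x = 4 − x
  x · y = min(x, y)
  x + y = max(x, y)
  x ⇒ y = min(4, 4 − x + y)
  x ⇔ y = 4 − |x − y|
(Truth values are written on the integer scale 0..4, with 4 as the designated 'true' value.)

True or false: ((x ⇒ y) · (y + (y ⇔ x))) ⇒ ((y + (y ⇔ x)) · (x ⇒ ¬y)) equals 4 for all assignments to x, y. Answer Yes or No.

No

Counterexample: take x = 1, y = 4.
x ⇒ y = 1 ⇒ 4 = 4
y ⇔ x = 4 ⇔ 1 = 1
y + (y ⇔ x) = 4 + 1 = 4
(x ⇒ y) · (y + (y ⇔ x)) = 4 · 4 = 4
y ⇔ x = 4 ⇔ 1 = 1
y + (y ⇔ x) = 4 + 1 = 4
¬y = ¬4 = 0
x ⇒ ¬y = 1 ⇒ 0 = 3
(y + (y ⇔ x)) · (x ⇒ ¬y) = 4 · 3 = 3
((x ⇒ y) · (y + (y ⇔ x))) ⇒ ((y + (y ⇔ x)) · (x ⇒ ¬y)) = 4 ⇒ 3 = 3
This gives 3 ≠ 4.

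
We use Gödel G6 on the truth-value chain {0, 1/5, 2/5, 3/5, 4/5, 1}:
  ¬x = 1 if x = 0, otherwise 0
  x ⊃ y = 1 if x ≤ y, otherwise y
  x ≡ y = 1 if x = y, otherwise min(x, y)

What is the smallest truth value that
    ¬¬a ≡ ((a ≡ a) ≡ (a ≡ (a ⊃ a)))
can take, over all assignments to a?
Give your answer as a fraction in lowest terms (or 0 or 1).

1/5

Take a = 1/5:
¬a = ¬1/5 = 0
¬¬a = ¬0 = 1
a ≡ a = 1/5 ≡ 1/5 = 1
a ⊃ a = 1/5 ⊃ 1/5 = 1
a ≡ (a ⊃ a) = 1/5 ≡ 1 = 1/5
(a ≡ a) ≡ (a ≡ (a ⊃ a)) = 1 ≡ 1/5 = 1/5
¬¬a ≡ ((a ≡ a) ≡ (a ≡ (a ⊃ a))) = 1 ≡ 1/5 = 1/5
No assignment yields a value below 1/5, so this is the minimum.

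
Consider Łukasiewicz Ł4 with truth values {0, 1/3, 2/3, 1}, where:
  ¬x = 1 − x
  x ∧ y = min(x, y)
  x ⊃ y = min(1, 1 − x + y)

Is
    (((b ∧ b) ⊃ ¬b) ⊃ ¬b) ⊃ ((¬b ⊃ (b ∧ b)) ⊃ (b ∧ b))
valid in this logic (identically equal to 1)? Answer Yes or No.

b = 0 ↦ 1
b = 1/3 ↦ 1
b = 2/3 ↦ 1
b = 1 ↦ 1
Every assignment gives a value ≥ 1.

Yes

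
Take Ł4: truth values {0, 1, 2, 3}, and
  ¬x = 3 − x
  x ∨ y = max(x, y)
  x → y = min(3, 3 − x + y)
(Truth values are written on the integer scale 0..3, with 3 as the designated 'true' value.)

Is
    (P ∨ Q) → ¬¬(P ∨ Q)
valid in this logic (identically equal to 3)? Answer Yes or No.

Yes

P = 0, Q = 0 ↦ 3
P = 0, Q = 1 ↦ 3
P = 0, Q = 2 ↦ 3
P = 0, Q = 3 ↦ 3
P = 1, Q = 0 ↦ 3
P = 1, Q = 1 ↦ 3
P = 1, Q = 2 ↦ 3
P = 1, Q = 3 ↦ 3
P = 2, Q = 0 ↦ 3
P = 2, Q = 1 ↦ 3
P = 2, Q = 2 ↦ 3
P = 2, Q = 3 ↦ 3
P = 3, Q = 0 ↦ 3
P = 3, Q = 1 ↦ 3
P = 3, Q = 2 ↦ 3
P = 3, Q = 3 ↦ 3
Every assignment gives a value ≥ 3.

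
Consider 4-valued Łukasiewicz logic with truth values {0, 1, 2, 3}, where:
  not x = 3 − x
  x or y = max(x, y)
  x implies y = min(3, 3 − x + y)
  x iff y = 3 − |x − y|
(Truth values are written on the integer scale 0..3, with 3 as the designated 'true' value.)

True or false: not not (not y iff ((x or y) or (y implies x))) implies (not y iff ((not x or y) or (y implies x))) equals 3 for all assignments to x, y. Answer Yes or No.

Counterexample: take x = 0, y = 1.
not y = not 1 = 2
x or y = 0 or 1 = 1
y implies x = 1 implies 0 = 2
(x or y) or (y implies x) = 1 or 2 = 2
not y iff ((x or y) or (y implies x)) = 2 iff 2 = 3
not (not y iff ((x or y) or (y implies x))) = not 3 = 0
not not (not y iff ((x or y) or (y implies x))) = not 0 = 3
not y = not 1 = 2
not x = not 0 = 3
not x or y = 3 or 1 = 3
y implies x = 1 implies 0 = 2
(not x or y) or (y implies x) = 3 or 2 = 3
not y iff ((not x or y) or (y implies x)) = 2 iff 3 = 2
not not (not y iff ((x or y) or (y implies x))) implies (not y iff ((not x or y) or (y implies x))) = 3 implies 2 = 2
This gives 2 ≠ 3.

No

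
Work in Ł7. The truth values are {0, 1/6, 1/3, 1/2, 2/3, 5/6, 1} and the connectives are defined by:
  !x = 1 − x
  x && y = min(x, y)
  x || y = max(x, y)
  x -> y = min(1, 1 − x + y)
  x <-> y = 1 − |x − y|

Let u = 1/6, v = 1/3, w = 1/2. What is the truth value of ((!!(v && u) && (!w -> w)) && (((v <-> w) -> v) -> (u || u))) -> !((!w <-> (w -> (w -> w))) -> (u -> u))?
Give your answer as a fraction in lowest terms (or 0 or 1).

5/6

v && u = 1/3 && 1/6 = 1/6
!(v && u) = !1/6 = 5/6
!!(v && u) = !5/6 = 1/6
!w = !1/2 = 1/2
!w -> w = 1/2 -> 1/2 = 1
!!(v && u) && (!w -> w) = 1/6 && 1 = 1/6
v <-> w = 1/3 <-> 1/2 = 5/6
(v <-> w) -> v = 5/6 -> 1/3 = 1/2
u || u = 1/6 || 1/6 = 1/6
((v <-> w) -> v) -> (u || u) = 1/2 -> 1/6 = 2/3
(!!(v && u) && (!w -> w)) && (((v <-> w) -> v) -> (u || u)) = 1/6 && 2/3 = 1/6
!w = !1/2 = 1/2
w -> w = 1/2 -> 1/2 = 1
w -> (w -> w) = 1/2 -> 1 = 1
!w <-> (w -> (w -> w)) = 1/2 <-> 1 = 1/2
u -> u = 1/6 -> 1/6 = 1
(!w <-> (w -> (w -> w))) -> (u -> u) = 1/2 -> 1 = 1
!((!w <-> (w -> (w -> w))) -> (u -> u)) = !1 = 0
((!!(v && u) && (!w -> w)) && (((v <-> w) -> v) -> (u || u))) -> !((!w <-> (w -> (w -> w))) -> (u -> u)) = 1/6 -> 0 = 5/6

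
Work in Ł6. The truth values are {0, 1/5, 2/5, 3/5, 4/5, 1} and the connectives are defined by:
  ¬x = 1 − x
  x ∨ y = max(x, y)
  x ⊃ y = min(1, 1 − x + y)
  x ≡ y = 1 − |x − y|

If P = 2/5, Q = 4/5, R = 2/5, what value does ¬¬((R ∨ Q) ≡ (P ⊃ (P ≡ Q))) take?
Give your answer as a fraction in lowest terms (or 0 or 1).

R ∨ Q = 2/5 ∨ 4/5 = 4/5
P ≡ Q = 2/5 ≡ 4/5 = 3/5
P ⊃ (P ≡ Q) = 2/5 ⊃ 3/5 = 1
(R ∨ Q) ≡ (P ⊃ (P ≡ Q)) = 4/5 ≡ 1 = 4/5
¬((R ∨ Q) ≡ (P ⊃ (P ≡ Q))) = ¬4/5 = 1/5
¬¬((R ∨ Q) ≡ (P ⊃ (P ≡ Q))) = ¬1/5 = 4/5

4/5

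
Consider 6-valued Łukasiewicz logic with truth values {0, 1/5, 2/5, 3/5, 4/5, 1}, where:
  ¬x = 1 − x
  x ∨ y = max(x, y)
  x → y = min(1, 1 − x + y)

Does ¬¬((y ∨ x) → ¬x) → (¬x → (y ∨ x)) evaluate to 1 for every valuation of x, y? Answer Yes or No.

No

Counterexample: take x = 0, y = 0.
y ∨ x = 0 ∨ 0 = 0
¬x = ¬0 = 1
(y ∨ x) → ¬x = 0 → 1 = 1
¬((y ∨ x) → ¬x) = ¬1 = 0
¬¬((y ∨ x) → ¬x) = ¬0 = 1
¬x = ¬0 = 1
y ∨ x = 0 ∨ 0 = 0
¬x → (y ∨ x) = 1 → 0 = 0
¬¬((y ∨ x) → ¬x) → (¬x → (y ∨ x)) = 1 → 0 = 0
This gives 0 ≠ 1.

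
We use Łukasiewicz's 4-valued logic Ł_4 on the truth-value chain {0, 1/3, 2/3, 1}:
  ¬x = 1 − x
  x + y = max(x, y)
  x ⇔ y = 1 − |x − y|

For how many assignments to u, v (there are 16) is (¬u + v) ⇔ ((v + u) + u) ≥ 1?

6

u = 0, v = 0 ↦ 0  <
u = 0, v = 1/3 ↦ 1/3  <
u = 0, v = 2/3 ↦ 2/3  <
u = 0, v = 1 ↦ 1  ≥
u = 1/3, v = 0 ↦ 2/3  <
u = 1/3, v = 1/3 ↦ 2/3  <
u = 1/3, v = 2/3 ↦ 1  ≥
u = 1/3, v = 1 ↦ 1  ≥
u = 2/3, v = 0 ↦ 2/3  <
u = 2/3, v = 1/3 ↦ 2/3  <
u = 2/3, v = 2/3 ↦ 1  ≥
u = 2/3, v = 1 ↦ 1  ≥
u = 1, v = 0 ↦ 0  <
u = 1, v = 1/3 ↦ 1/3  <
u = 1, v = 2/3 ↦ 2/3  <
u = 1, v = 1 ↦ 1  ≥
So 6 of the 16 assignments meet the threshold.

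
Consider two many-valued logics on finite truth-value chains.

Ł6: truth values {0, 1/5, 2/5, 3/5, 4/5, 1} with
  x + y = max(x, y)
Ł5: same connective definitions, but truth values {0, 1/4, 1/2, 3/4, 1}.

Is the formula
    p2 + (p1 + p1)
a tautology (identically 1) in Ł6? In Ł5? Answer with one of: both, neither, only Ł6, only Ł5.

In Ł6: at p1 = 0, p2 = 0 the value is 0 — not a tautology.
In Ł5: at p1 = 0, p2 = 0 the value is 0 — not a tautology.

neither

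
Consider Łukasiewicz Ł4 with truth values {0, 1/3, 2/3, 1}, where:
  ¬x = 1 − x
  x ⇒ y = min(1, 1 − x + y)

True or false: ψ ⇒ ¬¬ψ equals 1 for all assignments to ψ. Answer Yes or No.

ψ = 0 ↦ 1
ψ = 1/3 ↦ 1
ψ = 2/3 ↦ 1
ψ = 1 ↦ 1
Every assignment gives a value ≥ 1.

Yes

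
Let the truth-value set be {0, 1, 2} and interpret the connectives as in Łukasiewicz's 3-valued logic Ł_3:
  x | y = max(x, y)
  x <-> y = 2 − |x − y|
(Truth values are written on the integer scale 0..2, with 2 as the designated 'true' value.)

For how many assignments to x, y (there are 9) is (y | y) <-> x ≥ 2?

x = 0, y = 0 ↦ 2  ≥
x = 0, y = 1 ↦ 1  <
x = 0, y = 2 ↦ 0  <
x = 1, y = 0 ↦ 1  <
x = 1, y = 1 ↦ 2  ≥
x = 1, y = 2 ↦ 1  <
x = 2, y = 0 ↦ 0  <
x = 2, y = 1 ↦ 1  <
x = 2, y = 2 ↦ 2  ≥
So 3 of the 9 assignments meet the threshold.

3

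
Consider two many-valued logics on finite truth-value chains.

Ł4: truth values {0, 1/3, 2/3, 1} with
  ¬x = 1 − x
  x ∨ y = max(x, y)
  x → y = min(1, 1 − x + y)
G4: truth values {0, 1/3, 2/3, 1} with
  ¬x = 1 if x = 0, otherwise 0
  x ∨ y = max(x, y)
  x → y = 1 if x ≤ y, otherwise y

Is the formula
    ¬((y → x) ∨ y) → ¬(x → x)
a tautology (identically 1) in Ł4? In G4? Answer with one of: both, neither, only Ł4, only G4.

In Ł4: at x = 0, y = 1/3 the value is 2/3 — not a tautology.
In G4: every assignment gives 1 — tautology.

only G4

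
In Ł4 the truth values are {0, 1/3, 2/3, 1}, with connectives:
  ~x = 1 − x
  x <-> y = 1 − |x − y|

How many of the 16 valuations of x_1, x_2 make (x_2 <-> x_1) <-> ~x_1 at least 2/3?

11

x_1 = 0, x_2 = 0 ↦ 1  ≥
x_1 = 0, x_2 = 1/3 ↦ 2/3  ≥
x_1 = 0, x_2 = 2/3 ↦ 1/3  <
x_1 = 0, x_2 = 1 ↦ 0  <
x_1 = 1/3, x_2 = 0 ↦ 1  ≥
x_1 = 1/3, x_2 = 1/3 ↦ 2/3  ≥
x_1 = 1/3, x_2 = 2/3 ↦ 1  ≥
x_1 = 1/3, x_2 = 1 ↦ 2/3  ≥
x_1 = 2/3, x_2 = 0 ↦ 1  ≥
x_1 = 2/3, x_2 = 1/3 ↦ 2/3  ≥
x_1 = 2/3, x_2 = 2/3 ↦ 1/3  <
x_1 = 2/3, x_2 = 1 ↦ 2/3  ≥
x_1 = 1, x_2 = 0 ↦ 1  ≥
x_1 = 1, x_2 = 1/3 ↦ 2/3  ≥
x_1 = 1, x_2 = 2/3 ↦ 1/3  <
x_1 = 1, x_2 = 1 ↦ 0  <
So 11 of the 16 assignments meet the threshold.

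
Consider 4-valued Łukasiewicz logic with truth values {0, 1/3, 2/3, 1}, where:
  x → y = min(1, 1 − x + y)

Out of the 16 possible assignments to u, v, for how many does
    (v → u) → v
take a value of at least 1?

u = 0, v = 0 ↦ 0  <
u = 0, v = 1/3 ↦ 2/3  <
u = 0, v = 2/3 ↦ 1  ≥
u = 0, v = 1 ↦ 1  ≥
u = 1/3, v = 0 ↦ 0  <
u = 1/3, v = 1/3 ↦ 1/3  <
u = 1/3, v = 2/3 ↦ 1  ≥
u = 1/3, v = 1 ↦ 1  ≥
u = 2/3, v = 0 ↦ 0  <
u = 2/3, v = 1/3 ↦ 1/3  <
u = 2/3, v = 2/3 ↦ 2/3  <
u = 2/3, v = 1 ↦ 1  ≥
u = 1, v = 0 ↦ 0  <
u = 1, v = 1/3 ↦ 1/3  <
u = 1, v = 2/3 ↦ 2/3  <
u = 1, v = 1 ↦ 1  ≥
So 6 of the 16 assignments meet the threshold.

6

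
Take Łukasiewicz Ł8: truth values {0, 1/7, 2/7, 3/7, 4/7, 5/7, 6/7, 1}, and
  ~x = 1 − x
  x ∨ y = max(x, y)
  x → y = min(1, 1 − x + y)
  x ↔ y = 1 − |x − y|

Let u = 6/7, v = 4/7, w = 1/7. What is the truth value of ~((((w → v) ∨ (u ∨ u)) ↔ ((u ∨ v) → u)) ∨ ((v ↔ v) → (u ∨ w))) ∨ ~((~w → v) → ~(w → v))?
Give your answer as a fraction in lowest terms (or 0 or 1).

5/7

w → v = 1/7 → 4/7 = 1
u ∨ u = 6/7 ∨ 6/7 = 6/7
(w → v) ∨ (u ∨ u) = 1 ∨ 6/7 = 1
u ∨ v = 6/7 ∨ 4/7 = 6/7
(u ∨ v) → u = 6/7 → 6/7 = 1
((w → v) ∨ (u ∨ u)) ↔ ((u ∨ v) → u) = 1 ↔ 1 = 1
v ↔ v = 4/7 ↔ 4/7 = 1
u ∨ w = 6/7 ∨ 1/7 = 6/7
(v ↔ v) → (u ∨ w) = 1 → 6/7 = 6/7
(((w → v) ∨ (u ∨ u)) ↔ ((u ∨ v) → u)) ∨ ((v ↔ v) → (u ∨ w)) = 1 ∨ 6/7 = 1
~((((w → v) ∨ (u ∨ u)) ↔ ((u ∨ v) → u)) ∨ ((v ↔ v) → (u ∨ w))) = ~1 = 0
~w = ~1/7 = 6/7
~w → v = 6/7 → 4/7 = 5/7
w → v = 1/7 → 4/7 = 1
~(w → v) = ~1 = 0
(~w → v) → ~(w → v) = 5/7 → 0 = 2/7
~((~w → v) → ~(w → v)) = ~2/7 = 5/7
~((((w → v) ∨ (u ∨ u)) ↔ ((u ∨ v) → u)) ∨ ((v ↔ v) → (u ∨ w))) ∨ ~((~w → v) → ~(w → v)) = 0 ∨ 5/7 = 5/7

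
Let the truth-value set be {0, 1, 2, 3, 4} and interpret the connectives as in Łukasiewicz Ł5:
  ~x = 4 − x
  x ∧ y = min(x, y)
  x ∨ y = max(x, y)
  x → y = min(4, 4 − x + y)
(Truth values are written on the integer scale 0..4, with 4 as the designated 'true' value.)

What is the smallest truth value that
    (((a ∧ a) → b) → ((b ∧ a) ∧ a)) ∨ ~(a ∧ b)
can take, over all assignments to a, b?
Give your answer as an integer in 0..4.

Take a = 2, b = 2:
a ∧ a = 2 ∧ 2 = 2
(a ∧ a) → b = 2 → 2 = 4
b ∧ a = 2 ∧ 2 = 2
(b ∧ a) ∧ a = 2 ∧ 2 = 2
((a ∧ a) → b) → ((b ∧ a) ∧ a) = 4 → 2 = 2
a ∧ b = 2 ∧ 2 = 2
~(a ∧ b) = ~2 = 2
(((a ∧ a) → b) → ((b ∧ a) ∧ a)) ∨ ~(a ∧ b) = 2 ∨ 2 = 2
No assignment yields a value below 2, so this is the minimum.

2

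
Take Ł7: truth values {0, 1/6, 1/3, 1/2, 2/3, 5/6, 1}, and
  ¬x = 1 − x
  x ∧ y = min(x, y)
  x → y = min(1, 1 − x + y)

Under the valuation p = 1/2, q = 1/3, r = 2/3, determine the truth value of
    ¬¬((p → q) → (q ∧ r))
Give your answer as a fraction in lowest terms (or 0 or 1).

p → q = 1/2 → 1/3 = 5/6
q ∧ r = 1/3 ∧ 2/3 = 1/3
(p → q) → (q ∧ r) = 5/6 → 1/3 = 1/2
¬((p → q) → (q ∧ r)) = ¬1/2 = 1/2
¬¬((p → q) → (q ∧ r)) = ¬1/2 = 1/2

1/2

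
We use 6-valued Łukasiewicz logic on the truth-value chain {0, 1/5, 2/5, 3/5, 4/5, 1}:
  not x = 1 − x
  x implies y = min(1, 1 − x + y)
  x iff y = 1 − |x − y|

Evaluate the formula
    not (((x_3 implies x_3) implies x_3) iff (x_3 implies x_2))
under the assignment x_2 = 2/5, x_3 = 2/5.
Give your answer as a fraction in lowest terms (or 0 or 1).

3/5

x_3 implies x_3 = 2/5 implies 2/5 = 1
(x_3 implies x_3) implies x_3 = 1 implies 2/5 = 2/5
x_3 implies x_2 = 2/5 implies 2/5 = 1
((x_3 implies x_3) implies x_3) iff (x_3 implies x_2) = 2/5 iff 1 = 2/5
not (((x_3 implies x_3) implies x_3) iff (x_3 implies x_2)) = not 2/5 = 3/5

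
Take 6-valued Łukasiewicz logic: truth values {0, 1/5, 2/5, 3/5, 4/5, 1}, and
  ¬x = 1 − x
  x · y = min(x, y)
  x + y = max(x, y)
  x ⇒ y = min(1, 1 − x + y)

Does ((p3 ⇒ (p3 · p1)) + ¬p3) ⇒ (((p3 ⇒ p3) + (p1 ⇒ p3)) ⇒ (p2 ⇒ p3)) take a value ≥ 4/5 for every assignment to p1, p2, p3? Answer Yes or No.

No

Counterexample: take p1 = 0, p2 = 2/5, p3 = 0.
p3 · p1 = 0 · 0 = 0
p3 ⇒ (p3 · p1) = 0 ⇒ 0 = 1
¬p3 = ¬0 = 1
(p3 ⇒ (p3 · p1)) + ¬p3 = 1 + 1 = 1
p3 ⇒ p3 = 0 ⇒ 0 = 1
p1 ⇒ p3 = 0 ⇒ 0 = 1
(p3 ⇒ p3) + (p1 ⇒ p3) = 1 + 1 = 1
p2 ⇒ p3 = 2/5 ⇒ 0 = 3/5
((p3 ⇒ p3) + (p1 ⇒ p3)) ⇒ (p2 ⇒ p3) = 1 ⇒ 3/5 = 3/5
((p3 ⇒ (p3 · p1)) + ¬p3) ⇒ (((p3 ⇒ p3) + (p1 ⇒ p3)) ⇒ (p2 ⇒ p3)) = 1 ⇒ 3/5 = 3/5
This gives 3/5, which is below 4/5.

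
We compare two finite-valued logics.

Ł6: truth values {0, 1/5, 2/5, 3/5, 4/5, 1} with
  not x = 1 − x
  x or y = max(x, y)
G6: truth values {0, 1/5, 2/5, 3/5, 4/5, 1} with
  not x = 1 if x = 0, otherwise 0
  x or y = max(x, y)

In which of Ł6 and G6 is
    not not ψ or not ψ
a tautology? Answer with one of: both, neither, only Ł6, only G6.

In Ł6: at ψ = 1/5 the value is 4/5 — not a tautology.
In G6: every assignment gives 1 — tautology.

only G6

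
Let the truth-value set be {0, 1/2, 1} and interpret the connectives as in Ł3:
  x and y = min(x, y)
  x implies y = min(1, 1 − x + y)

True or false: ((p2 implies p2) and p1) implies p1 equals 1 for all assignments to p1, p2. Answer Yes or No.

Yes

p1 = 0, p2 = 0 ↦ 1
p1 = 0, p2 = 1/2 ↦ 1
p1 = 0, p2 = 1 ↦ 1
p1 = 1/2, p2 = 0 ↦ 1
p1 = 1/2, p2 = 1/2 ↦ 1
p1 = 1/2, p2 = 1 ↦ 1
p1 = 1, p2 = 0 ↦ 1
p1 = 1, p2 = 1/2 ↦ 1
p1 = 1, p2 = 1 ↦ 1
Every assignment gives a value ≥ 1.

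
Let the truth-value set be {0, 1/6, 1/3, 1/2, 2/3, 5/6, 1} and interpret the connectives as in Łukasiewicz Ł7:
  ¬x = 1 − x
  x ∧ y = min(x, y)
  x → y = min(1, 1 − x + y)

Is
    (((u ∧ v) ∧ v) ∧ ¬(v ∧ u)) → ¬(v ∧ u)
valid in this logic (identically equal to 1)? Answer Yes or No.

Yes

At u = 1/2, v = 1, for instance:
u ∧ v = 1/2 ∧ 1 = 1/2
(u ∧ v) ∧ v = 1/2 ∧ 1 = 1/2
v ∧ u = 1 ∧ 1/2 = 1/2
¬(v ∧ u) = ¬1/2 = 1/2
((u ∧ v) ∧ v) ∧ ¬(v ∧ u) = 1/2 ∧ 1/2 = 1/2
(((u ∧ v) ∧ v) ∧ ¬(v ∧ u)) → ¬(v ∧ u) = 1/2 → 1/2 = 1
and checking the remaining 48 assignments likewise gives ≥ 1 in every case.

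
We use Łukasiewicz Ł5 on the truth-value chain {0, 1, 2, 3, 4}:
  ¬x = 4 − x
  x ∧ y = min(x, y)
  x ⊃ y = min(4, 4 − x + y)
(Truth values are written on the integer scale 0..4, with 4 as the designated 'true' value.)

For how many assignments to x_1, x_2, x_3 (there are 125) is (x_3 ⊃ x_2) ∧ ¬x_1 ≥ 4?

15

value 4: 15 assignments (counts)
value 3: 23 assignments
value 2: 28 assignments
value 1: 30 assignments
value 0: 29 assignments
So 15 of the 125 assignments meet the threshold.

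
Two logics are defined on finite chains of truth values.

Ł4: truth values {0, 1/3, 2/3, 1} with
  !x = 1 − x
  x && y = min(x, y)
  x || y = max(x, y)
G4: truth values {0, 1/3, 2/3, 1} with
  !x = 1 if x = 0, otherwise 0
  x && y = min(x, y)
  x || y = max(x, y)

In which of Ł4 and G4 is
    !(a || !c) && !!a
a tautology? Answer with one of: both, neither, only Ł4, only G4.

In Ł4: at a = 0, c = 0 the value is 0 — not a tautology.
In G4: at a = 0, c = 0 the value is 0 — not a tautology.

neither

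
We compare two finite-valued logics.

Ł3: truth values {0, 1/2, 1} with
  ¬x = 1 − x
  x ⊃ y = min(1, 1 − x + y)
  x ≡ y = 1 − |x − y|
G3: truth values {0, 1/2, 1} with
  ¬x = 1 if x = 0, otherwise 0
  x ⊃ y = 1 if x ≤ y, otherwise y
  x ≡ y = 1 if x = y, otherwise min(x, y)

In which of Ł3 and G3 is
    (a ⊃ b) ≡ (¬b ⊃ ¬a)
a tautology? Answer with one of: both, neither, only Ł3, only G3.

In Ł3: every assignment gives 1 — tautology.
In G3: at a = 1, b = 1/2 the value is 1/2 — not a tautology.

only Ł3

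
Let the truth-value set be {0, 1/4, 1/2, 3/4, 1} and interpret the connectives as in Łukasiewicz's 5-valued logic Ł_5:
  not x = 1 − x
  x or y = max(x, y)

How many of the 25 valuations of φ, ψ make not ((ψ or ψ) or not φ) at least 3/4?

4

value 1: 1 assignment (counts)
value 3/4: 3 assignments (counts)
value 1/2: 5 assignments
value 1/4: 7 assignments
value 0: 9 assignments
So 4 of the 25 assignments meet the threshold.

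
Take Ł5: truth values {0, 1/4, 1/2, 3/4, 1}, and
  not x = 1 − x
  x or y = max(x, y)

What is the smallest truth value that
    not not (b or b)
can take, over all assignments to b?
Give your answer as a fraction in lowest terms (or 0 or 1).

Take b = 0:
b or b = 0 or 0 = 0
not (b or b) = not 0 = 1
not not (b or b) = not 1 = 0
No assignment yields a value below 0, so this is the minimum.

0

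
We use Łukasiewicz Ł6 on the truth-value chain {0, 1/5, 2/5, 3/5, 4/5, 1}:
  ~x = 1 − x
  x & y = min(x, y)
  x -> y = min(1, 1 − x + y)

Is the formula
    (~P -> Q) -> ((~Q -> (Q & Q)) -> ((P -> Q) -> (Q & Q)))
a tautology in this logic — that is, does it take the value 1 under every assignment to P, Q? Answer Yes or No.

No

Counterexample: take P = 1/5, Q = 3/5.
~P = ~1/5 = 4/5
~P -> Q = 4/5 -> 3/5 = 4/5
~Q = ~3/5 = 2/5
Q & Q = 3/5 & 3/5 = 3/5
~Q -> (Q & Q) = 2/5 -> 3/5 = 1
P -> Q = 1/5 -> 3/5 = 1
Q & Q = 3/5 & 3/5 = 3/5
(P -> Q) -> (Q & Q) = 1 -> 3/5 = 3/5
(~Q -> (Q & Q)) -> ((P -> Q) -> (Q & Q)) = 1 -> 3/5 = 3/5
(~P -> Q) -> ((~Q -> (Q & Q)) -> ((P -> Q) -> (Q & Q))) = 4/5 -> 3/5 = 4/5
This gives 4/5 ≠ 1.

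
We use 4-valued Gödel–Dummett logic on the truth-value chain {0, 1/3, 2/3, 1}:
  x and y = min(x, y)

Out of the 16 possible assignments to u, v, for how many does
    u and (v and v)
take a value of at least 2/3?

4

u = 0, v = 0 ↦ 0  <
u = 0, v = 1/3 ↦ 0  <
u = 0, v = 2/3 ↦ 0  <
u = 0, v = 1 ↦ 0  <
u = 1/3, v = 0 ↦ 0  <
u = 1/3, v = 1/3 ↦ 1/3  <
u = 1/3, v = 2/3 ↦ 1/3  <
u = 1/3, v = 1 ↦ 1/3  <
u = 2/3, v = 0 ↦ 0  <
u = 2/3, v = 1/3 ↦ 1/3  <
u = 2/3, v = 2/3 ↦ 2/3  ≥
u = 2/3, v = 1 ↦ 2/3  ≥
u = 1, v = 0 ↦ 0  <
u = 1, v = 1/3 ↦ 1/3  <
u = 1, v = 2/3 ↦ 2/3  ≥
u = 1, v = 1 ↦ 1  ≥
So 4 of the 16 assignments meet the threshold.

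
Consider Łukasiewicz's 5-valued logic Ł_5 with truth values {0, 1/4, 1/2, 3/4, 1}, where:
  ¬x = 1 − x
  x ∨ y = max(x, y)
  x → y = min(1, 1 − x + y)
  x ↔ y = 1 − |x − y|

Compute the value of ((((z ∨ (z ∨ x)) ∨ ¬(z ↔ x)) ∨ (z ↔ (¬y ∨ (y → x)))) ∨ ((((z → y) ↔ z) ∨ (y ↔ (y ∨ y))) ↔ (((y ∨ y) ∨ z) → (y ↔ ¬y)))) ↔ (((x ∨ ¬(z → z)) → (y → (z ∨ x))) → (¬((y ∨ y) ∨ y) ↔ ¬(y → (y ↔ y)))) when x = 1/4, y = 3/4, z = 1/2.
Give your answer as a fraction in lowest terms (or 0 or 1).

3/4

z ∨ x = 1/2 ∨ 1/4 = 1/2
z ∨ (z ∨ x) = 1/2 ∨ 1/2 = 1/2
z ↔ x = 1/2 ↔ 1/4 = 3/4
¬(z ↔ x) = ¬3/4 = 1/4
(z ∨ (z ∨ x)) ∨ ¬(z ↔ x) = 1/2 ∨ 1/4 = 1/2
¬y = ¬3/4 = 1/4
y → x = 3/4 → 1/4 = 1/2
¬y ∨ (y → x) = 1/4 ∨ 1/2 = 1/2
z ↔ (¬y ∨ (y → x)) = 1/2 ↔ 1/2 = 1
((z ∨ (z ∨ x)) ∨ ¬(z ↔ x)) ∨ (z ↔ (¬y ∨ (y → x))) = 1/2 ∨ 1 = 1
z → y = 1/2 → 3/4 = 1
(z → y) ↔ z = 1 ↔ 1/2 = 1/2
y ∨ y = 3/4 ∨ 3/4 = 3/4
y ↔ (y ∨ y) = 3/4 ↔ 3/4 = 1
((z → y) ↔ z) ∨ (y ↔ (y ∨ y)) = 1/2 ∨ 1 = 1
y ∨ y = 3/4 ∨ 3/4 = 3/4
(y ∨ y) ∨ z = 3/4 ∨ 1/2 = 3/4
¬y = ¬3/4 = 1/4
y ↔ ¬y = 3/4 ↔ 1/4 = 1/2
((y ∨ y) ∨ z) → (y ↔ ¬y) = 3/4 → 1/2 = 3/4
(((z → y) ↔ z) ∨ (y ↔ (y ∨ y))) ↔ (((y ∨ y) ∨ z) → (y ↔ ¬y)) = 1 ↔ 3/4 = 3/4
(((z ∨ (z ∨ x)) ∨ ¬(z ↔ x)) ∨ (z ↔ (¬y ∨ (y → x)))) ∨ ((((z → y) ↔ z) ∨ (y ↔ (y ∨ y))) ↔ (((y ∨ y) ∨ z) → (y ↔ ¬y))) = 1 ∨ 3/4 = 1
z → z = 1/2 → 1/2 = 1
¬(z → z) = ¬1 = 0
x ∨ ¬(z → z) = 1/4 ∨ 0 = 1/4
z ∨ x = 1/2 ∨ 1/4 = 1/2
y → (z ∨ x) = 3/4 → 1/2 = 3/4
(x ∨ ¬(z → z)) → (y → (z ∨ x)) = 1/4 → 3/4 = 1
y ∨ y = 3/4 ∨ 3/4 = 3/4
(y ∨ y) ∨ y = 3/4 ∨ 3/4 = 3/4
¬((y ∨ y) ∨ y) = ¬3/4 = 1/4
y ↔ y = 3/4 ↔ 3/4 = 1
y → (y ↔ y) = 3/4 → 1 = 1
¬(y → (y ↔ y)) = ¬1 = 0
¬((y ∨ y) ∨ y) ↔ ¬(y → (y ↔ y)) = 1/4 ↔ 0 = 3/4
((x ∨ ¬(z → z)) → (y → (z ∨ x))) → (¬((y ∨ y) ∨ y) ↔ ¬(y → (y ↔ y))) = 1 → 3/4 = 3/4
((((z ∨ (z ∨ x)) ∨ ¬(z ↔ x)) ∨ (z ↔ (¬y ∨ (y → x)))) ∨ ((((z → y) ↔ z) ∨ (y ↔ (y ∨ y))) ↔ (((y ∨ y) ∨ z) → (y ↔ ¬y)))) ↔ (((x ∨ ¬(z → z)) → (y → (z ∨ x))) → (¬((y ∨ y) ∨ y) ↔ ¬(y → (y ↔ y)))) = 1 ↔ 3/4 = 3/4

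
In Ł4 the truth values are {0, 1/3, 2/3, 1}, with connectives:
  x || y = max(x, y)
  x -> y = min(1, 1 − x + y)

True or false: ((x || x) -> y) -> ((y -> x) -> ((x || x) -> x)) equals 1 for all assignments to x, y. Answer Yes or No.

Yes

x = 0, y = 0 ↦ 1
x = 0, y = 1/3 ↦ 1
x = 0, y = 2/3 ↦ 1
x = 0, y = 1 ↦ 1
x = 1/3, y = 0 ↦ 1
x = 1/3, y = 1/3 ↦ 1
x = 1/3, y = 2/3 ↦ 1
x = 1/3, y = 1 ↦ 1
x = 2/3, y = 0 ↦ 1
x = 2/3, y = 1/3 ↦ 1
x = 2/3, y = 2/3 ↦ 1
x = 2/3, y = 1 ↦ 1
x = 1, y = 0 ↦ 1
x = 1, y = 1/3 ↦ 1
x = 1, y = 2/3 ↦ 1
x = 1, y = 1 ↦ 1
Every assignment gives a value ≥ 1.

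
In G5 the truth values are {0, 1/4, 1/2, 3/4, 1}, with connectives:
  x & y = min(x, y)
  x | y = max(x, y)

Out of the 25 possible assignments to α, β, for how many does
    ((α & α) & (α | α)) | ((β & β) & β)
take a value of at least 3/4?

16

value 1: 9 assignments (counts)
value 3/4: 7 assignments (counts)
value 1/2: 5 assignments
value 1/4: 3 assignments
value 0: 1 assignment
So 16 of the 25 assignments meet the threshold.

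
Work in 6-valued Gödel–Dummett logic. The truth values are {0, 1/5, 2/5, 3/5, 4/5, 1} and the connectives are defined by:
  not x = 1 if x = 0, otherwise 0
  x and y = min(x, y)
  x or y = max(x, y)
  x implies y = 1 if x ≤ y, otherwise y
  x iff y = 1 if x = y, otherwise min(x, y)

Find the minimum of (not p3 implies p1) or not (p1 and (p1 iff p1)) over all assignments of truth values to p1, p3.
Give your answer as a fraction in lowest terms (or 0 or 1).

1/5

Take p1 = 1/5, p3 = 0:
not p3 = not 0 = 1
not p3 implies p1 = 1 implies 1/5 = 1/5
p1 iff p1 = 1/5 iff 1/5 = 1
p1 and (p1 iff p1) = 1/5 and 1 = 1/5
not (p1 and (p1 iff p1)) = not 1/5 = 0
(not p3 implies p1) or not (p1 and (p1 iff p1)) = 1/5 or 0 = 1/5
No assignment yields a value below 1/5, so this is the minimum.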